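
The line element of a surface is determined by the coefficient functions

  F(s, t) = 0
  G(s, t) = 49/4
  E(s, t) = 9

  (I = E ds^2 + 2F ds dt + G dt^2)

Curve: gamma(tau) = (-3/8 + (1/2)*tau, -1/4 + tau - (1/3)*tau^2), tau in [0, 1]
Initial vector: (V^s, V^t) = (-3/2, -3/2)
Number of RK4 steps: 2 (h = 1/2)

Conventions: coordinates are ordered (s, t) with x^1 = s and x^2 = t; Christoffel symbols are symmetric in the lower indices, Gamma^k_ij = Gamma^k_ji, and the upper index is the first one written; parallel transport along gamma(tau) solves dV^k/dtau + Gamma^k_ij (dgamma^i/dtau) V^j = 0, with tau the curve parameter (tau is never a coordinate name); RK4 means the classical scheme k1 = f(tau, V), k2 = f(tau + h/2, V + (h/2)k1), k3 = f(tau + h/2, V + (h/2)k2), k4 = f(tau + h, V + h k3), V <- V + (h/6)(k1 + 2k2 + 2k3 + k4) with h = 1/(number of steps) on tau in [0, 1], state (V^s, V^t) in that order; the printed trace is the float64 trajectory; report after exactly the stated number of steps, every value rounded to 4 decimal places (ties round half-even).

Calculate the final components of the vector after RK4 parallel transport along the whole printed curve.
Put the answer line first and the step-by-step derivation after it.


Answer: V^s = -1.5000, V^t = -1.5000

gamma'(tau) = (1/2, 1 - (2/3)*tau); f(tau, V)^k = -Gamma^k_ij(gamma(tau)) gamma'^i(tau) V^j; h = 1/2; intermediate values shown to 6 dp
curve data and Christoffel symbols at the stage parameters:
  tau = 0.000000: gamma = (-0.375000, -0.250000), gamma' = (0.500000, 1.000000); Gamma_sss = 0.000000, Gamma_sst = 0.000000, Gamma_stt = 0.000000, Gamma_tss = 0.000000, Gamma_tst = 0.000000, Gamma_ttt = 0.000000
  tau = 0.250000: gamma = (-0.250000, -0.020833), gamma' = (0.500000, 0.833333); Gamma_sss = 0.000000, Gamma_sst = 0.000000, Gamma_stt = 0.000000, Gamma_tss = 0.000000, Gamma_tst = 0.000000, Gamma_ttt = 0.000000
  tau = 0.500000: gamma = (-0.125000, 0.166667), gamma' = (0.500000, 0.666667); Gamma_sss = 0.000000, Gamma_sst = 0.000000, Gamma_stt = 0.000000, Gamma_tss = 0.000000, Gamma_tst = 0.000000, Gamma_ttt = 0.000000
  tau = 0.750000: gamma = (0.000000, 0.312500), gamma' = (0.500000, 0.500000); Gamma_sss = 0.000000, Gamma_sst = 0.000000, Gamma_stt = 0.000000, Gamma_tss = 0.000000, Gamma_tst = 0.000000, Gamma_ttt = 0.000000
  tau = 1.000000: gamma = (0.125000, 0.416667), gamma' = (0.500000, 0.333333); Gamma_sss = 0.000000, Gamma_sst = 0.000000, Gamma_stt = 0.000000, Gamma_tss = 0.000000, Gamma_tst = 0.000000, Gamma_ttt = 0.000000
step 0: V^s = -1.5000, V^t = -1.5000
step 1: k1 = (0.000000, 0.000000), k2 = (0.000000, 0.000000), k3 = (0.000000, 0.000000), k4 = (0.000000, 0.000000); V <- V + (h/6)(k1 + 2k2 + 2k3 + k4): V^s = -1.5000, V^t = -1.5000
step 2: k1 = (0.000000, 0.000000), k2 = (0.000000, 0.000000), k3 = (0.000000, 0.000000), k4 = (0.000000, 0.000000); V <- V + (h/6)(k1 + 2k2 + 2k3 + k4): V^s = -1.5000, V^t = -1.5000


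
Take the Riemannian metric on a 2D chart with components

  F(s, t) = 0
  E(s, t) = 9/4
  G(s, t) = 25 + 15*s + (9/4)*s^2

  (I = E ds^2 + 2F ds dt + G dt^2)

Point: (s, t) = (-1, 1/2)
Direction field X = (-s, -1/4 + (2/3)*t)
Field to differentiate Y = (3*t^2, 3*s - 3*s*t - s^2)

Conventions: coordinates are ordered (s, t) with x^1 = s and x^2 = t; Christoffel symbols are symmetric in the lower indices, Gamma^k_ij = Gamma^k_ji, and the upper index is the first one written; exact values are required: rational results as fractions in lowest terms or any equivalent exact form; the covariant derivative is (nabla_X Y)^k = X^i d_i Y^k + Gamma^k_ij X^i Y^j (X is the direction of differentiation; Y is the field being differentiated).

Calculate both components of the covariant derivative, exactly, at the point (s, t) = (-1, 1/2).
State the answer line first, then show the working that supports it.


Answer: (nabla_X Y)^s = 53/72, (nabla_X Y)^t = 303/112

E = 9/4, F = 0, G = 49/4 at the point
E_s = 0, E_t = 0, F_s = 0, F_t = 0, G_s = 21/2, G_t = 0
EG - F^2 = 441/16;  g^inv = (16/441) * [[49/4, 0], [0, 9/4]]
first-kind symbols [ij,l] = (1/2)(d_i g_jl + d_j g_il - d_l g_ij): [ss,s] = E_s/2 = 0, [ss,t] = F_s - E_t/2 = 0, [st,s] = E_t/2 = 0, [st,t] = G_s/2 = 21/4, [tt,s] = F_t - G_s/2 = -21/4, [tt,t] = G_t/2 = 0
Gamma^s_ij = (G*[ij,s] - F*[ij,t])/(EG - F^2), Gamma^t_ij = (E*[ij,t] - F*[ij,s])/(EG - F^2)
Gamma_sss = 0, Gamma_sst = 0, Gamma_stt = -7/3, Gamma_tss = 0, Gamma_tst = 3/7, Gamma_ttt = 0
X = (1, 1/12), Y = (3/4, -5/2) at the point


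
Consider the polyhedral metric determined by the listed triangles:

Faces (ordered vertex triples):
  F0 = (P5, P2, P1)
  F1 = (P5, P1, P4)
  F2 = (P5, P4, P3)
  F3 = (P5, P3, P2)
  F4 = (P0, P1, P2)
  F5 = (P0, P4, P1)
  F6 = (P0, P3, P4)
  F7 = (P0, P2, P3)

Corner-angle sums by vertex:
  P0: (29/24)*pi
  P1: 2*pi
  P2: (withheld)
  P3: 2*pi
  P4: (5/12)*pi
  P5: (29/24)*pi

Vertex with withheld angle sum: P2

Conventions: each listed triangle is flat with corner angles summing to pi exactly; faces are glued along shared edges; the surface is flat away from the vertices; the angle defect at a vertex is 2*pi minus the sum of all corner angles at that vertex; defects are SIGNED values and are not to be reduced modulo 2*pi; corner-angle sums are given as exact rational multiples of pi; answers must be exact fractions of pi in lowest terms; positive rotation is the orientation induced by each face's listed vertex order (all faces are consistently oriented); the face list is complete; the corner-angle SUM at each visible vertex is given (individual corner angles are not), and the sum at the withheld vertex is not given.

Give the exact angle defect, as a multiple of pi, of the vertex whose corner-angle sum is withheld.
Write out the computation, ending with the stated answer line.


V = 6, E = 12, F = 8; chi = V - E + F = 2
Gauss-Bonnet: total defect = 2*pi*chi = 4*pi; visible defects sum to (19/6)*pi

Answer: defect(P2) = (5/6)*pi


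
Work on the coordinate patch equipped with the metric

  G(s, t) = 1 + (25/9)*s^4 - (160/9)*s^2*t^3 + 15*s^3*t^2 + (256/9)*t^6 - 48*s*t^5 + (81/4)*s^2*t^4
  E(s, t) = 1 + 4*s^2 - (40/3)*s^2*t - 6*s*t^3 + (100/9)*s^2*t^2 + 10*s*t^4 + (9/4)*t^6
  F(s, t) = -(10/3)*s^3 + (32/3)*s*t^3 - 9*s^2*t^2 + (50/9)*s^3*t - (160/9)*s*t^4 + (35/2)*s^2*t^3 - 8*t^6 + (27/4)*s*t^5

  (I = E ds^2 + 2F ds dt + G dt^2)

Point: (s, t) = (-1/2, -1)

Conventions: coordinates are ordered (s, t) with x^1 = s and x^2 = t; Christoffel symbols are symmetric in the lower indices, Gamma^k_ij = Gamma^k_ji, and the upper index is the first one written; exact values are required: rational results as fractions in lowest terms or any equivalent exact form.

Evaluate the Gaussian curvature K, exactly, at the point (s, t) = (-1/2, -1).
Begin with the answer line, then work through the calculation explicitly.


Answer: K = 17271/69169

E = 85/36, F = 49/12, G = 53/4, EG - F^2 = 263/18 at the point
E_s = -112/9, E_t = 119/18, F_s = -553/36, F_t = -7/2, G_s = 119/6, G_t = -161/2
E_tt = -89/18, F_st = 2539/36, G_ss = 709/18
By Brioschi, K is (det M1 - det M2) divided by (EG - F^2) squared.
M1 = [[-E_tt/2 + F_st - G_ss/2, E_s/2, F_s - E_t/2], [F_t - G_s/2, E, F], [G_t/2, F, G]] = [[1919/36, -56/9, -56/3], [-161/12, 85/36, 49/12], [-161/4, 49/12, 53/4]]; det M1 = -36263/648
M2 = [[0, E_t/2, G_s/2], [E_t/2, E, F], [G_s/2, F, G]] = [[0, 119/36, 119/12], [119/36, 85/36, 49/12], [119/12, 49/12, 53/4]]; det M2 = -70805/648
det M1 - det M2 = 1919/36; K = 1919/36 / (263/18)^2 = 17271/69169


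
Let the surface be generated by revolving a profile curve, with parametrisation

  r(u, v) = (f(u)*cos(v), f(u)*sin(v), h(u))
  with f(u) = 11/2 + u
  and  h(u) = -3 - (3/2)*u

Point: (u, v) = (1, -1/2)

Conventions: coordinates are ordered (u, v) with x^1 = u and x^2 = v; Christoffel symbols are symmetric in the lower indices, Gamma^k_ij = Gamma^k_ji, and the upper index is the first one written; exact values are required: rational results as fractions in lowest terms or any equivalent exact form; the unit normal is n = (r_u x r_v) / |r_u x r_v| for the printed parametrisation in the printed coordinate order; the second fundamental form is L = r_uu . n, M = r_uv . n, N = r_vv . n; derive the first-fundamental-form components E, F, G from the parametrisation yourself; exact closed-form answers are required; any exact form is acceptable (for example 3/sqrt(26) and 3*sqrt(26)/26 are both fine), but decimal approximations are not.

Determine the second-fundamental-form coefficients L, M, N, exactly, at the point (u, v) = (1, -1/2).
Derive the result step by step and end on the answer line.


f = 13/2, f' = 1, f'' = 0, h' = -3/2, h'' = 0
E = 13/4, F = 0, G = 169/4; answer radicand W^2 = 13/4
unnormalised second-form numerators: l = 0, m = 0, n = -39/4; L = l/sqrt(13/4), and similarly M = m/sqrt(W^2), N = n/sqrt(W^2)

Answer: L = 0, M = 0, N = -3*sqrt(13)/2


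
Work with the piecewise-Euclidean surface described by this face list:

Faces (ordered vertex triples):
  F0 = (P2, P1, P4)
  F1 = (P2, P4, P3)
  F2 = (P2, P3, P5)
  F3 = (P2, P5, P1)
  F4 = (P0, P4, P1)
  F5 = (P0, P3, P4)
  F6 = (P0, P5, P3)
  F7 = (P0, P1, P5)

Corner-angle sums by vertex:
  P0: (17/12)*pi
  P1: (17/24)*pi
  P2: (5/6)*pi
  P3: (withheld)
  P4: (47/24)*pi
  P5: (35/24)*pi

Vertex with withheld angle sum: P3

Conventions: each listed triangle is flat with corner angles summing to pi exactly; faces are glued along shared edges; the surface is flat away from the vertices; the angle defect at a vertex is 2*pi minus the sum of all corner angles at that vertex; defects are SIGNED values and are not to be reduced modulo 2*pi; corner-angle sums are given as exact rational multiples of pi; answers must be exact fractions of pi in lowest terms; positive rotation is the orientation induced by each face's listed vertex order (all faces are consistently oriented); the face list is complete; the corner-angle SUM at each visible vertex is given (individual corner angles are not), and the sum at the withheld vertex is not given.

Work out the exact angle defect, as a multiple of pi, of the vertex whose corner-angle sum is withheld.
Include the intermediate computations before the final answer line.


V = 6, E = 12, F = 8; chi = V - E + F = 2
Gauss-Bonnet: total defect = 2*pi*chi = 4*pi; visible defects sum to (29/8)*pi

Answer: defect(P3) = (3/8)*pi


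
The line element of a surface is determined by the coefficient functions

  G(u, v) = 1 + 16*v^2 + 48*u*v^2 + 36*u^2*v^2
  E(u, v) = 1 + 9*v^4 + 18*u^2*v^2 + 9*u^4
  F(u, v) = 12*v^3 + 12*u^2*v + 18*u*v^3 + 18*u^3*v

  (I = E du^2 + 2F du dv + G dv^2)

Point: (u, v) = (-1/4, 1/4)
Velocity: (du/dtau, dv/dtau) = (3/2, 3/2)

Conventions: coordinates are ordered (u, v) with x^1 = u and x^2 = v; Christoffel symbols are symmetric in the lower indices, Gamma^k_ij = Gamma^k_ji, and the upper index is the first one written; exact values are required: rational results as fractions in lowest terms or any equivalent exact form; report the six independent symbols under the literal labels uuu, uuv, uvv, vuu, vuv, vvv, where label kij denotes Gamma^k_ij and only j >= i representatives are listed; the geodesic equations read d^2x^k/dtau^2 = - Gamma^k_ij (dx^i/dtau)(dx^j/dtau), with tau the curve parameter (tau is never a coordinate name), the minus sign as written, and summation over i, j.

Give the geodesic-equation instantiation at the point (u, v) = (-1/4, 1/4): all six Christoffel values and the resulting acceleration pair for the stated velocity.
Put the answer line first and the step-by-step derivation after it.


Answer: Gamma_uuu = -18/49, Gamma_uuv = 18/49, Gamma_uvv = 30/49, Gamma_vuu = -30/49, Gamma_vuv = 30/49, Gamma_vvv = 50/49; accelerations (d^2u/dtau^2, d^2v/dtau^2) = (-108/49, -180/49)

E = 73/64, F = 15/64, G = 89/64 at the point
E_u = -9/8, E_v = 9/8, F_u = -3/8, F_v = 15/8, G_u = 15/8, G_v = 25/8
EG - F^2 = 49/32;  g^inv = (32/49) * [[89/64, -15/64], [-15/64, 73/64]]
first-kind symbols [ij,l] = (1/2)(d_i g_jl + d_j g_il - d_l g_ij): [uu,u] = E_u/2 = -9/16, [uu,v] = F_u - E_v/2 = -15/16, [uv,u] = E_v/2 = 9/16, [uv,v] = G_u/2 = 15/16, [vv,u] = F_v - G_u/2 = 15/16, [vv,v] = G_v/2 = 25/16
Gamma^u_ij = (G*[ij,u] - F*[ij,v])/(EG - F^2), Gamma^v_ij = (E*[ij,v] - F*[ij,u])/(EG - F^2)
Gamma_uuu = -18/49, Gamma_uuv = 18/49, Gamma_uvv = 30/49, Gamma_vuu = -30/49, Gamma_vuv = 30/49, Gamma_vvv = 50/49
d^2u/dtau^2 = -(Gamma_uuu*(3/2)^2 + 2*Gamma_uuv*(3/2)*(3/2) + Gamma_uvv*(3/2)^2) = -108/49
d^2v/dtau^2 = -(Gamma_vuu*(3/2)^2 + 2*Gamma_vuv*(3/2)*(3/2) + Gamma_vvv*(3/2)^2) = -180/49


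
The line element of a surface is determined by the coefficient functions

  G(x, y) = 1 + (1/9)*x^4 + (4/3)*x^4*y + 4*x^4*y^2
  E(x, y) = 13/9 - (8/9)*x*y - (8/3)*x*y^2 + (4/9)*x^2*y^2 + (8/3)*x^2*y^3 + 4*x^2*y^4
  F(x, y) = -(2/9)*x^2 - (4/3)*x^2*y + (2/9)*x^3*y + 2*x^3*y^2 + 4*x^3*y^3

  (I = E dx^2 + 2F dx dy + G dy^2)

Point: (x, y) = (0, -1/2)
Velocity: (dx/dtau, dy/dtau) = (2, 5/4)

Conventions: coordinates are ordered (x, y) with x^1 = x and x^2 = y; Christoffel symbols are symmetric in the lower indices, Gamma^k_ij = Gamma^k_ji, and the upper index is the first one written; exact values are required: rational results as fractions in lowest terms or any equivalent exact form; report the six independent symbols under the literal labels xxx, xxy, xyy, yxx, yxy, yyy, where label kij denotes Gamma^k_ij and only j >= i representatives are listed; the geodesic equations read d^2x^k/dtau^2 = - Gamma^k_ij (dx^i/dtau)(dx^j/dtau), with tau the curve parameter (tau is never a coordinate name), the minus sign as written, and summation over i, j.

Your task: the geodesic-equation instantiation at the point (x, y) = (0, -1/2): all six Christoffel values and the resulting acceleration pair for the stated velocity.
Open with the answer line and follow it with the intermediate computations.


Answer: Gamma_xxx = -1/13, Gamma_xxy = 0, Gamma_xyy = 0, Gamma_yxx = 0, Gamma_yxy = 0, Gamma_yyy = 0; accelerations (d^2x/dtau^2, d^2y/dtau^2) = (4/13, 0)

E = 13/9, F = 0, G = 1 at the point
E_x = -2/9, E_y = 0, F_x = 0, F_y = 0, G_x = 0, G_y = 0
EG - F^2 = 13/9;  g^inv = (9/13) * [[1, 0], [0, 13/9]]
first-kind symbols [ij,l] = (1/2)(d_i g_jl + d_j g_il - d_l g_ij): [xx,x] = E_x/2 = -1/9, [xx,y] = F_x - E_y/2 = 0, [xy,x] = E_y/2 = 0, [xy,y] = G_x/2 = 0, [yy,x] = F_y - G_x/2 = 0, [yy,y] = G_y/2 = 0
Gamma^x_ij = (G*[ij,x] - F*[ij,y])/(EG - F^2), Gamma^y_ij = (E*[ij,y] - F*[ij,x])/(EG - F^2)
Gamma_xxx = -1/13, Gamma_xxy = 0, Gamma_xyy = 0, Gamma_yxx = 0, Gamma_yxy = 0, Gamma_yyy = 0
d^2x/dtau^2 = -(Gamma_xxx*(2)^2 + 2*Gamma_xxy*(2)*(5/4) + Gamma_xyy*(5/4)^2) = 4/13
d^2y/dtau^2 = -(Gamma_yxx*(2)^2 + 2*Gamma_yxy*(2)*(5/4) + Gamma_yyy*(5/4)^2) = 0


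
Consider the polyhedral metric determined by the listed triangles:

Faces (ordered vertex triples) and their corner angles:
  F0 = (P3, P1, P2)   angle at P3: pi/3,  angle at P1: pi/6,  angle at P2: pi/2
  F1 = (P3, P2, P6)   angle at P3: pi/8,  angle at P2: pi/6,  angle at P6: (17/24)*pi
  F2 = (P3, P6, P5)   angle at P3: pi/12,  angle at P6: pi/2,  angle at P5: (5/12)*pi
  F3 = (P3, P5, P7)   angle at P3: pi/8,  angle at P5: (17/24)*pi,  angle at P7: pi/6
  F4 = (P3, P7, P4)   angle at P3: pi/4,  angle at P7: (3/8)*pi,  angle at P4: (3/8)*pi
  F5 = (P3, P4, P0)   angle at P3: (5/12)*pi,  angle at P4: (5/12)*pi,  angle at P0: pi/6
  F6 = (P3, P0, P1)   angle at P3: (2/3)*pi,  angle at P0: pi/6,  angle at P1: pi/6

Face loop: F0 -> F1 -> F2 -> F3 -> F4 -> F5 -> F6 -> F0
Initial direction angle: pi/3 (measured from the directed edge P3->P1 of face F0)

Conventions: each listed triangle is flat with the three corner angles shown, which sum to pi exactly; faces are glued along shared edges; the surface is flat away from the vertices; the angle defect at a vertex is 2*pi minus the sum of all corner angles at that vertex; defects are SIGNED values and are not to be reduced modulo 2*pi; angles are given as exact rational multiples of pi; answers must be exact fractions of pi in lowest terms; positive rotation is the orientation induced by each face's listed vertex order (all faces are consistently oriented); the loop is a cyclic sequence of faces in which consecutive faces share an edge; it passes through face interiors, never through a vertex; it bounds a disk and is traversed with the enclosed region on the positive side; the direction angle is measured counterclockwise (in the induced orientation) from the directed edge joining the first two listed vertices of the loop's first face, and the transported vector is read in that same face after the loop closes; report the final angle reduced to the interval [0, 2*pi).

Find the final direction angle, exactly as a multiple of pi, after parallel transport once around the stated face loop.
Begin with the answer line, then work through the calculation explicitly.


Answer: final direction angle = pi/3

enclosed vertex P3: corner angles sum to 2*pi, defect = 2*pi - 2*pi = 0
final direction = starting direction + enclosed defect total, reduced mod 2*pi (induced orientation)
final angle = pi/3 + 0 = pi/3 (mod 2*pi)


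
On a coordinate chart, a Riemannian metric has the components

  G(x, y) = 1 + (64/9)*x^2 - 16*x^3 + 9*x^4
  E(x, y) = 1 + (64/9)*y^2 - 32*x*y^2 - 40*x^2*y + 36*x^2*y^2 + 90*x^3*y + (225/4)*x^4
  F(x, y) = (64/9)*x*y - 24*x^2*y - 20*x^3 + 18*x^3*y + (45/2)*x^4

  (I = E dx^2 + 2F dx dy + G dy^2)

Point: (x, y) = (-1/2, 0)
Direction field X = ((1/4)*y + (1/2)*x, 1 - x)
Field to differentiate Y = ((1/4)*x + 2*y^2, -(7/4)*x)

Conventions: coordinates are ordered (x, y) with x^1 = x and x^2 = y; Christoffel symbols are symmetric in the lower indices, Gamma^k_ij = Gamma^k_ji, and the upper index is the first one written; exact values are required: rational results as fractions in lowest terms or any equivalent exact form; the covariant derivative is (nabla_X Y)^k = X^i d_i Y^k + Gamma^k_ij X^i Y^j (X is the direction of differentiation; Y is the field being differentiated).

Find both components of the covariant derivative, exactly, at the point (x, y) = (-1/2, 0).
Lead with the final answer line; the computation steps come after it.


Answer: (nabla_X Y)^x = 30629/81616, (nabla_X Y)^y = 75407/81616

E = 289/64, F = 125/32, G = 769/144 at the point
E_x = -225/8, E_y = -85/4, F_x = -105/4, F_y = -425/36, G_x = -425/18, G_y = 0
EG - F^2 = 5101/576;  g^inv = (576/5101) * [[769/144, -125/32], [-125/32, 289/64]]
first-kind symbols [ij,l] = (1/2)(d_i g_jl + d_j g_il - d_l g_ij): [xx,x] = E_x/2 = -225/16, [xx,y] = F_x - E_y/2 = -125/8, [xy,x] = E_y/2 = -85/8, [xy,y] = G_x/2 = -425/36, [yy,x] = F_y - G_x/2 = 0, [yy,y] = G_y/2 = 0
Gamma^x_ij = (G*[ij,x] - F*[ij,y])/(EG - F^2), Gamma^y_ij = (E*[ij,y] - F*[ij,x])/(EG - F^2)
Gamma_xxx = -8100/5101, Gamma_xxy = -6120/5101, Gamma_xyy = 0, Gamma_yxx = -9000/5101, Gamma_yxy = -6800/5101, Gamma_yyy = 0
X = (-1/4, 3/2), Y = (-1/8, 7/8) at the point


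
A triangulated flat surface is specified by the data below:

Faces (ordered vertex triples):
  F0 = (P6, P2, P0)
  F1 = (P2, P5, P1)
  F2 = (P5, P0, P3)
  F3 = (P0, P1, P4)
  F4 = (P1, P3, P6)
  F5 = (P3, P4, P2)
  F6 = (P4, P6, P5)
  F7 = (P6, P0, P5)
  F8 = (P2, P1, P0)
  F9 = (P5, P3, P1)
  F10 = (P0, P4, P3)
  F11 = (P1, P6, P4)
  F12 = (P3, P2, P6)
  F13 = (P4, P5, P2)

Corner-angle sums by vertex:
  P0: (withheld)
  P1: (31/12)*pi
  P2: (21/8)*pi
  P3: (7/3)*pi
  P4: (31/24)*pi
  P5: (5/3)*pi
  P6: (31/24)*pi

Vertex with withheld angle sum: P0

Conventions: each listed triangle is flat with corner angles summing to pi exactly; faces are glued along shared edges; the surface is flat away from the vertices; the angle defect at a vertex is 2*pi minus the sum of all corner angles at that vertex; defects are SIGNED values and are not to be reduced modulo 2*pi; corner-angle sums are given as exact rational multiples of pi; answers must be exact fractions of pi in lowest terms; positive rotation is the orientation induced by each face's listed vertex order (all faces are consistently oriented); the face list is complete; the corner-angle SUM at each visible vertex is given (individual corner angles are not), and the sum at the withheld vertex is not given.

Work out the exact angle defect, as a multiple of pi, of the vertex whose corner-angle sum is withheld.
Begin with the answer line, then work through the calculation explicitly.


Answer: defect(P0) = (-5/24)*pi

V = 7, E = 21, F = 14; chi = V - E + F = 0
Gauss-Bonnet: total defect = 2*pi*chi = 0; visible defects sum to (5/24)*pi


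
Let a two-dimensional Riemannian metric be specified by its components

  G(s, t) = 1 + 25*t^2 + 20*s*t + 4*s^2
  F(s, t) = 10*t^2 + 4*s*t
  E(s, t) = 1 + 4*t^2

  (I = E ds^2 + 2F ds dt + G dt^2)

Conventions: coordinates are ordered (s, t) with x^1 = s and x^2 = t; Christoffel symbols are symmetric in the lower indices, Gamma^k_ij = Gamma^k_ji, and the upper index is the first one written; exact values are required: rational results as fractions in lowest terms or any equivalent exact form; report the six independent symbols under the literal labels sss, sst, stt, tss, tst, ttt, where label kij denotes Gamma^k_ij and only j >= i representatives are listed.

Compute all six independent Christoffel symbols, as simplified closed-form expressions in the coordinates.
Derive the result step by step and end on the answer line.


E = 1 + 4*t^2; F = 10*t^2 + 4*s*t; G = 1 + 25*t^2 + 20*s*t + 4*s^2
Gamma^k_ij = (1/2) g^{kl} (d_i g_jl + d_j g_il - d_l g_ij), with g^inv = (1/(EG-F^2)) [[G, -F], [-F, E]]
first partials: E_s = 0, E_t = 8*t, F_s = 4*t, F_t = 20*t + 4*s, G_s = 20*t + 8*s, G_t = 50*t + 20*s
D = EG - F^2 = 1 + 29*t^2 + 20*s*t + 4*s^2
expanded: Gamma^s_ss = (G E_s - 2F F_s + F E_t)/(2D), Gamma^s_st = (G E_t - F G_s)/(2D), Gamma^s_tt = (2G F_t - G G_s - F G_t)/(2D), Gamma^t_ss = (2E F_s - E E_t - F E_s)/(2D), Gamma^t_st = (E G_s - F E_t)/(2D), Gamma^t_tt = (E G_t - 2F F_t + F G_s)/(2D); substitute and cancel common factors

Answer: Gamma_sss = 0, Gamma_sst = 4*t/(4*s^2 + 20*s*t + 29*t^2 + 1), Gamma_stt = 10*t/(4*s^2 + 20*s*t + 29*t^2 + 1), Gamma_tss = 0, Gamma_tst = (4*s + 10*t)/(4*s^2 + 20*s*t + 29*t^2 + 1), Gamma_ttt = (10*s + 25*t)/(4*s^2 + 20*s*t + 29*t^2 + 1)


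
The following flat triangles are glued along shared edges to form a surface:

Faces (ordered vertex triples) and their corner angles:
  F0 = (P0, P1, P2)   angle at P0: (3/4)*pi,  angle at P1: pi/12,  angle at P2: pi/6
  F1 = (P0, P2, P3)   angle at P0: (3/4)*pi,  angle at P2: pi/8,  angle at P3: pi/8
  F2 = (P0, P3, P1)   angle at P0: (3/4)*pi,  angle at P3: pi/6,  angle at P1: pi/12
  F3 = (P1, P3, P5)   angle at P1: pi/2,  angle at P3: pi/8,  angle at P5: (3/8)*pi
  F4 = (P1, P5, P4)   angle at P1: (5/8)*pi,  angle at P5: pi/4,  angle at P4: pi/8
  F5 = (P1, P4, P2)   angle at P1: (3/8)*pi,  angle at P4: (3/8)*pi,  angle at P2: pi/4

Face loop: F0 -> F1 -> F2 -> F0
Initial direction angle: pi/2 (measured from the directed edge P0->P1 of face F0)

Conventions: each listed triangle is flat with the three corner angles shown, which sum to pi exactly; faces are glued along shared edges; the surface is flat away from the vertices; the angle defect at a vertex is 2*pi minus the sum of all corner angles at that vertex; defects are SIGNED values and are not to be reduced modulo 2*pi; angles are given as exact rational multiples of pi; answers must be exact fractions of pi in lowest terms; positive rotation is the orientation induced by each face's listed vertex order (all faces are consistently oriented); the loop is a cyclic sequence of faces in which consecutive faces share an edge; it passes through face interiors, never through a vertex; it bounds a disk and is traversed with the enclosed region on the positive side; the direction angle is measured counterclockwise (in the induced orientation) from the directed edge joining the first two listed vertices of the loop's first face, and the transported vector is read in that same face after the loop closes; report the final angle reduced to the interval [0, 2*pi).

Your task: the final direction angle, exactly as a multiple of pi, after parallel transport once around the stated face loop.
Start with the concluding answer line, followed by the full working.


Answer: final direction angle = pi/4

enclosed vertex P0: corner angles sum to (9/4)*pi, defect = 2*pi - (9/4)*pi = -pi/4
the final direction is the initial angle plus the enclosed defects, taken mod 2*pi in the induced orientation
final angle = pi/2 - pi/4 = pi/4 (mod 2*pi)


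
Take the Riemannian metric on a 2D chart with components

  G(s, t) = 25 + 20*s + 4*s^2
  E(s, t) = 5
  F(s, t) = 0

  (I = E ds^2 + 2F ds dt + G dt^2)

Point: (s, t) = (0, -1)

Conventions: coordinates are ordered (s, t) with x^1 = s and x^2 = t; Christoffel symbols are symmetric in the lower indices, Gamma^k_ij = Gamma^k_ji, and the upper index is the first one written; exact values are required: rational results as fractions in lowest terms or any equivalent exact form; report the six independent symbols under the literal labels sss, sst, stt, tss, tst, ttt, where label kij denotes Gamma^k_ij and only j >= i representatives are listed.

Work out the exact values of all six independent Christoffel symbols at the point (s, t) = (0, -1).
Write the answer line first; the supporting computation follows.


Answer: Gamma_sss = 0, Gamma_sst = 0, Gamma_stt = -2, Gamma_tss = 0, Gamma_tst = 2/5, Gamma_ttt = 0

E = 5, F = 0, G = 25 at the point
E_s = 0, E_t = 0, F_s = 0, F_t = 0, G_s = 20, G_t = 0
EG - F^2 = 125;  g^inv = (1/125) * [[25, 0], [0, 5]]
first-kind symbols [ij,l] = (1/2)(d_i g_jl + d_j g_il - d_l g_ij): [ss,s] = E_s/2 = 0, [ss,t] = F_s - E_t/2 = 0, [st,s] = E_t/2 = 0, [st,t] = G_s/2 = 10, [tt,s] = F_t - G_s/2 = -10, [tt,t] = G_t/2 = 0
Gamma^s_ij = (G*[ij,s] - F*[ij,t])/(EG - F^2), Gamma^t_ij = (E*[ij,t] - F*[ij,s])/(EG - F^2)


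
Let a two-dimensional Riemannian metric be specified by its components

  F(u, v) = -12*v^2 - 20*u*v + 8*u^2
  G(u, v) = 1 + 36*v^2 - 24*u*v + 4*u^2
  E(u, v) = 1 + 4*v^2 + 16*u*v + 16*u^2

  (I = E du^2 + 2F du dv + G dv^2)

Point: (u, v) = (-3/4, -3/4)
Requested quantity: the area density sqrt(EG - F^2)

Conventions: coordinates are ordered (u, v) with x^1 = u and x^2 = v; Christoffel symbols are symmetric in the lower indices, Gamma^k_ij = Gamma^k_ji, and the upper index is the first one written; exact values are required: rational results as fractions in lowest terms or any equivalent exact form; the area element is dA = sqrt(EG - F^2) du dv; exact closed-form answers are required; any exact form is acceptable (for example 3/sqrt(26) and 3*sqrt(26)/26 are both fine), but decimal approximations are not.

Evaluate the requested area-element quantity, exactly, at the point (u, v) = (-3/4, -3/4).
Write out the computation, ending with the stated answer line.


E = 85/4, F = -27/2, G = 10; EG - F^2 = 121/4

Answer: sqrt(EG - F^2) = 11/2


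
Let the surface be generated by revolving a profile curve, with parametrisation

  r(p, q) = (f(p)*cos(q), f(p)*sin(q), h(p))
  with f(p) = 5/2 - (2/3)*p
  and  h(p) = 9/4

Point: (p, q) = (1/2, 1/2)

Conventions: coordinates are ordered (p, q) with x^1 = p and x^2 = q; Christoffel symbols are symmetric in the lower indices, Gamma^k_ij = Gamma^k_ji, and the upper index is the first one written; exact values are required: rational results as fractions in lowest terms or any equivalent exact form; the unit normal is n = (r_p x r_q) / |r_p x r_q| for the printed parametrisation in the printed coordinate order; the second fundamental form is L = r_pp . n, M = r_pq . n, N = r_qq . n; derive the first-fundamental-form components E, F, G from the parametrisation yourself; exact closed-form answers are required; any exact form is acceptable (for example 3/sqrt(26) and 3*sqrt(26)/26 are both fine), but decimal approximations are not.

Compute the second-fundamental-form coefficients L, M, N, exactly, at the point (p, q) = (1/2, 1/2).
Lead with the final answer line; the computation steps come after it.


Answer: L = 0, M = 0, N = 0

f = 13/6, f' = -2/3, f'' = 0, h' = 0, h'' = 0
E = 4/9, F = 0, G = 169/36; answer radicand W^2 = 4/9
unnormalised second-form numerators: l = 0, m = 0, n = 0; L = l/sqrt(4/9), and similarly M = m/sqrt(W^2), N = n/sqrt(W^2)


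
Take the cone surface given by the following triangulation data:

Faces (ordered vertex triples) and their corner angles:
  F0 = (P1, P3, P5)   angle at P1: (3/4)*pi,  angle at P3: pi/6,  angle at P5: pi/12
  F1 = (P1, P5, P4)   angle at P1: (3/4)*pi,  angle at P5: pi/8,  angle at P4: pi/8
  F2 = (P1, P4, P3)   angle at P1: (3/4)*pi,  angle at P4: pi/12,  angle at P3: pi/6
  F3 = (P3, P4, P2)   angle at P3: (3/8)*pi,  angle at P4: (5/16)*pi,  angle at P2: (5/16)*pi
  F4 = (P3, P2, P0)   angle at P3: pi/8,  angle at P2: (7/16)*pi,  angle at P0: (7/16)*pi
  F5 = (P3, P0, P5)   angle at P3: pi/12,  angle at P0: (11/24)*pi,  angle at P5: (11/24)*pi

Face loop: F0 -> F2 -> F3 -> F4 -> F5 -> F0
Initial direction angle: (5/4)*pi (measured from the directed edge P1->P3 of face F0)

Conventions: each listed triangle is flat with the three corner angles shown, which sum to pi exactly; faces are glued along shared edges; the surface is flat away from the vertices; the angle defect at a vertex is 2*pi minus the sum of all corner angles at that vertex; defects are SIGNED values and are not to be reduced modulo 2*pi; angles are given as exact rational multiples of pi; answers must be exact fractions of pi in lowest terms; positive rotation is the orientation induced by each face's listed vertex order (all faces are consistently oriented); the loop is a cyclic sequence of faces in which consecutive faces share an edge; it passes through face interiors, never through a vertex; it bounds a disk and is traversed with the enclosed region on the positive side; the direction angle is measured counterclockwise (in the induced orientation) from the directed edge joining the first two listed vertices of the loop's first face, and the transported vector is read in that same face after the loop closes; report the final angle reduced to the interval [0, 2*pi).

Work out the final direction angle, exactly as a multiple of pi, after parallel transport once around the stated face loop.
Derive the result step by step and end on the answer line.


enclosed vertex P3: corner angles sum to (11/12)*pi, defect = 2*pi - (11/12)*pi = (13/12)*pi
adding the enclosed defects to the starting angle (mod 2*pi, induced orientation) gives the holonomy
final angle = (5/4)*pi + (13/12)*pi = pi/3 (mod 2*pi)

Answer: final direction angle = pi/3


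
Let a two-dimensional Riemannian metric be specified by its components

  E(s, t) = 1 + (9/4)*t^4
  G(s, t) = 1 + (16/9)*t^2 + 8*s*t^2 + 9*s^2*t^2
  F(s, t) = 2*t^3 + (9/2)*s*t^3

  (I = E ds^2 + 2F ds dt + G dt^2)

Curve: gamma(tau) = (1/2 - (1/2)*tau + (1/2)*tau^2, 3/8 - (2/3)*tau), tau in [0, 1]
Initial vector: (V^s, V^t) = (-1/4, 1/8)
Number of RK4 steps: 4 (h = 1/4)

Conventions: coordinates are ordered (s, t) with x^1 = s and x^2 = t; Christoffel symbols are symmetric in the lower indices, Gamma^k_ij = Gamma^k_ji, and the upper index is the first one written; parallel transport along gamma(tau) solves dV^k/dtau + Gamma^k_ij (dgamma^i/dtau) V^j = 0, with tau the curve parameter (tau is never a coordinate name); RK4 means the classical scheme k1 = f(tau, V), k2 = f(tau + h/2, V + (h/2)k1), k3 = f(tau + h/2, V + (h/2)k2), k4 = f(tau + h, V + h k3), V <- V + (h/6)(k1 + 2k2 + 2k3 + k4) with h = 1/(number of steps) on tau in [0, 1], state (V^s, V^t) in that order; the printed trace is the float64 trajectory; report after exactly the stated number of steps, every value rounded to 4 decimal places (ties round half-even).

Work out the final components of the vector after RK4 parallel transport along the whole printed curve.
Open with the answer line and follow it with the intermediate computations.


Answer: V^s = -0.2414, V^t = 0.1084

gamma'(tau) = (-1/2 + tau, -2/3); f(tau, V)^k = -Gamma^k_ij(gamma(tau)) gamma'^i(tau) V^j; h = 1/4; intermediate values shown to 6 dp
curve data and Christoffel symbols at the stage parameters:
  tau = 0.000000: gamma = (0.500000, 0.375000), gamma' = (-0.500000, -0.666667); Gamma_sss = 0.000000, Gamma_sst = 0.109186, Gamma_stt = 0.274987, Gamma_tss = 0.000000, Gamma_tst = 0.549973, Gamma_ttt = 1.385118
  tau = 0.125000: gamma = (0.445312, 0.291667), gamma' = (-0.375000, -0.666667); Gamma_sss = 0.000000, Gamma_sst = 0.068820, Gamma_stt = 0.209942, Gamma_tss = 0.000000, Gamma_tst = 0.419883, Gamma_ttt = 1.280894
  tau = 0.250000: gamma = (0.406250, 0.208333), gamma' = (-0.250000, -0.666667); Gamma_sss = 0.000000, Gamma_sst = 0.031618, Gamma_stt = 0.129107, Gamma_tss = 0.000000, Gamma_tst = 0.258214, Gamma_ttt = 1.054374
  tau = 0.375000: gamma = (0.382812, 0.125000), gamma' = (-0.125000, -0.666667); Gamma_sss = 0.000000, Gamma_sst = 0.008013, Gamma_stt = 0.053034, Gamma_tss = 0.000000, Gamma_tst = 0.106067, Gamma_ttt = 0.701958
  tau = 0.500000: gamma = (0.375000, 0.041667), gamma' = (0.000000, -0.666667); Gamma_sss = 0.000000, Gamma_sst = 0.000322, Gamma_stt = 0.006335, Gamma_tss = 0.000000, Gamma_tst = 0.012671, Gamma_ttt = 0.249192
  tau = 0.625000: gamma = (0.382812, -0.041667), gamma' = (0.125000, -0.666667); Gamma_sss = 0.000000, Gamma_sst = -0.000322, Gamma_stt = 0.006395, Gamma_tss = 0.000000, Gamma_tst = 0.012789, Gamma_ttt = -0.253916
  tau = 0.750000: gamma = (0.406250, -0.125000), gamma' = (0.250000, -0.666667); Gamma_sss = 0.000000, Gamma_sst = -0.007973, Gamma_stt = 0.054262, Gamma_tss = 0.000000, Gamma_tst = 0.108525, Gamma_ttt = -0.738573
  tau = 0.875000: gamma = (0.445312, -0.208333), gamma' = (0.375000, -0.666667); Gamma_sss = 0.000000, Gamma_sst = -0.030979, Gamma_stt = 0.132305, Gamma_tss = 0.000000, Gamma_tst = 0.264610, Gamma_ttt = -1.130107
  tau = 1.000000: gamma = (0.500000, -0.291667), gamma' = (0.500000, -0.666667); Gamma_sss = 0.000000, Gamma_sst = -0.065709, Gamma_stt = 0.212774, Gamma_tss = 0.000000, Gamma_tst = 0.425547, Gamma_ttt = -1.377962
step 0: V^s = -0.2500, V^t = 0.1250
step 1: k1 = (0.011542, 0.058138), k2 = (0.010522, 0.064196), k3 = (0.010642, 0.064927), k4 = (0.008059, 0.065813); V <- V + (h/6)(k1 + 2k2 + 2k3 + k4): V^s = -0.2474, V^t = 0.1409
step 2: k1 = (0.008028, 0.065564), k2 = (0.004105, 0.054337), k3 = (0.004052, 0.053627), k4 = (0.000599, 0.023557); V <- V + (h/6)(k1 + 2k2 + 2k3 + k4): V^s = -0.2464, V^t = 0.1536
step 3: k1 = (0.000596, 0.023442), k2 = (0.000727, -0.028853), k3 = (0.000698, -0.027736), k4 = (0.006908, -0.094026); V <- V + (h/6)(k1 + 2k2 + 2k3 + k4): V^s = -0.2459, V^t = 0.1460
step 4: k1 = (0.006879, -0.093632), k2 = (0.018465, -0.157722), k3 = (0.017635, -0.150636), k4 = (0.029505, -0.191079); V <- V + (h/6)(k1 + 2k2 + 2k3 + k4): V^s = -0.2414, V^t = 0.1084


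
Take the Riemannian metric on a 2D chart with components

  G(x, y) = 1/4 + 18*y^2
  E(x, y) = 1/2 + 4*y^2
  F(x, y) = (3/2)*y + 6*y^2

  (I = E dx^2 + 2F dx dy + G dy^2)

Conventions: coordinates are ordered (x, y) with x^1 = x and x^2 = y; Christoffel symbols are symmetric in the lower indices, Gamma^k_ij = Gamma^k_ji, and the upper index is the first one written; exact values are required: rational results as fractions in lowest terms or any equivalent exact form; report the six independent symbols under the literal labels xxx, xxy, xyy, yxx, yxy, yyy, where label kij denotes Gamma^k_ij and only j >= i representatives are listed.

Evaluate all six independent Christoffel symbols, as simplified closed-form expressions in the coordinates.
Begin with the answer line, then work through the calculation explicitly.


Answer: Gamma_xxx = (192*y^3 + 48*y^2)/(288*y^4 - 144*y^3 + 62*y^2 + 1), Gamma_xxy = (576*y^3 + 8*y)/(288*y^4 - 144*y^3 + 62*y^2 + 1), Gamma_xyy = (864*y^3 + 24*y + 3)/(288*y^4 - 144*y^3 + 62*y^2 + 1), Gamma_yxx = (-128*y^3 - 16*y)/(288*y^4 - 144*y^3 + 62*y^2 + 1), Gamma_yxy = (-192*y^3 - 48*y^2)/(288*y^4 - 144*y^3 + 62*y^2 + 1), Gamma_yyy = (-216*y^2 + 54*y)/(288*y^4 - 144*y^3 + 62*y^2 + 1)

E = 1/2 + 4*y^2; F = (3/2)*y + 6*y^2; G = 1/4 + 18*y^2
Gamma^k_ij = (1/2) g^{kl} (d_i g_jl + d_j g_il - d_l g_ij), with g^inv = (1/(EG-F^2)) [[G, -F], [-F, E]]
first partials: E_x = 0, E_y = 8*y, F_x = 0, F_y = 3/2 + 12*y, G_x = 0, G_y = 36*y
D = EG - F^2 = 1/8 + (31/4)*y^2 - 18*y^3 + 36*y^4
expanded: Gamma^x_xx = (G E_x - 2F F_x + F E_y)/(2D), Gamma^x_xy = (G E_y - F G_x)/(2D), Gamma^x_yy = (2G F_y - G G_x - F G_y)/(2D), Gamma^y_xx = (2E F_x - E E_y - F E_x)/(2D), Gamma^y_xy = (E G_x - F E_y)/(2D), Gamma^y_yy = (E G_y - 2F F_y + F G_x)/(2D); substitute and cancel common factors


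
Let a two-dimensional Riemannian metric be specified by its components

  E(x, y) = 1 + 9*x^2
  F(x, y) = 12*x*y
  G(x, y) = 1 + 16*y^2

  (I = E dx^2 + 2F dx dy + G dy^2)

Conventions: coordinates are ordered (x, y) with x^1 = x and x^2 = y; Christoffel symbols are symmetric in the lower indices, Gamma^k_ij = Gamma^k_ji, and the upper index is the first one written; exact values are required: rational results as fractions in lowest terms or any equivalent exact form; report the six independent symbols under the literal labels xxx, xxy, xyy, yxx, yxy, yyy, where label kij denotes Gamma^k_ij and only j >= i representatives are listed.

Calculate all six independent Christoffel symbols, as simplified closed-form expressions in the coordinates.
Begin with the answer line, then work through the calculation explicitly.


Answer: Gamma_xxx = 9*x/(9*x^2 + 16*y^2 + 1), Gamma_xxy = 0, Gamma_xyy = 12*x/(9*x^2 + 16*y^2 + 1), Gamma_yxx = 12*y/(9*x^2 + 16*y^2 + 1), Gamma_yxy = 0, Gamma_yyy = 16*y/(9*x^2 + 16*y^2 + 1)

E = 1 + 9*x^2; F = 12*x*y; G = 1 + 16*y^2
Gamma^k_ij = (1/2) g^{kl} (d_i g_jl + d_j g_il - d_l g_ij), with g^inv = (1/(EG-F^2)) [[G, -F], [-F, E]]
first partials: E_x = 18*x, E_y = 0, F_x = 12*y, F_y = 12*x, G_x = 0, G_y = 32*y
D = EG - F^2 = 1 + 16*y^2 + 9*x^2
expanded: Gamma^x_xx = (G E_x - 2F F_x + F E_y)/(2D), Gamma^x_xy = (G E_y - F G_x)/(2D), Gamma^x_yy = (2G F_y - G G_x - F G_y)/(2D), Gamma^y_xx = (2E F_x - E E_y - F E_x)/(2D), Gamma^y_xy = (E G_x - F E_y)/(2D), Gamma^y_yy = (E G_y - 2F F_y + F G_x)/(2D); substitute and cancel common factors


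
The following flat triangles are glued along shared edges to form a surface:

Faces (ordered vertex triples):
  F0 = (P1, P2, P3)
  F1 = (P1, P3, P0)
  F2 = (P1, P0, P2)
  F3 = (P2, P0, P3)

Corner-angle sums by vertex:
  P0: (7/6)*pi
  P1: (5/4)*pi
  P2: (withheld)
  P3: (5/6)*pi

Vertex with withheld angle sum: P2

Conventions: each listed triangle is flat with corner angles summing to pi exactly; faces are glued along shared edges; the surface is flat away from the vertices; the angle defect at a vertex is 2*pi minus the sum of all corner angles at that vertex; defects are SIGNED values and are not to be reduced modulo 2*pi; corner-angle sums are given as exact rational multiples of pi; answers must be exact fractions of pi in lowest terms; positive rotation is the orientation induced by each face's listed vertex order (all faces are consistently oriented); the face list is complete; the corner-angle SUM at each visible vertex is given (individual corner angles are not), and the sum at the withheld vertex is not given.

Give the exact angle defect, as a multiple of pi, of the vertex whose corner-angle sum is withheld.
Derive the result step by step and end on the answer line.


V = 4, E = 6, F = 4; chi = V - E + F = 2
Gauss-Bonnet: total defect = 2*pi*chi = 4*pi; visible defects sum to (11/4)*pi

Answer: defect(P2) = (5/4)*pi


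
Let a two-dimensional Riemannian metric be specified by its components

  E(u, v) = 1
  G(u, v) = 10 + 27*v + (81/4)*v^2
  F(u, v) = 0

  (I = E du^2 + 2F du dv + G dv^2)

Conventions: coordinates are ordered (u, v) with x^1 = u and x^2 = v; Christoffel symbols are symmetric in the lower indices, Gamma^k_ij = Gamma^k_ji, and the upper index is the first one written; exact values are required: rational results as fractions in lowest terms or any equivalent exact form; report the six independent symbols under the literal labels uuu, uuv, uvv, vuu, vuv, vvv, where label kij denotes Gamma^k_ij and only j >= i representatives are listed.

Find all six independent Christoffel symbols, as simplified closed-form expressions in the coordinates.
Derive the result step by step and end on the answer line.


E = 1; F = 0; G = 10 + 27*v + (81/4)*v^2
Gamma^k_ij = (1/2) g^{kl} (d_i g_jl + d_j g_il - d_l g_ij), with g^inv = (1/(EG-F^2)) [[G, -F], [-F, E]]
first partials: E_u = 0, E_v = 0, F_u = 0, F_v = 0, G_u = 0, G_v = 27 + (81/2)*v
D = EG - F^2 = 10 + 27*v + (81/4)*v^2
expanded: Gamma^u_uu = (G E_u - 2F F_u + F E_v)/(2D), Gamma^u_uv = (G E_v - F G_u)/(2D), Gamma^u_vv = (2G F_v - G G_u - F G_v)/(2D), Gamma^v_uu = (2E F_u - E E_v - F E_u)/(2D), Gamma^v_uv = (E G_u - F E_v)/(2D), Gamma^v_vv = (E G_v - 2F F_v + F G_u)/(2D); substitute and cancel common factors

Answer: Gamma_uuu = 0, Gamma_uuv = 0, Gamma_uvv = 0, Gamma_vuu = 0, Gamma_vuv = 0, Gamma_vvv = (81*v + 54)/(81*v^2 + 108*v + 40)
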